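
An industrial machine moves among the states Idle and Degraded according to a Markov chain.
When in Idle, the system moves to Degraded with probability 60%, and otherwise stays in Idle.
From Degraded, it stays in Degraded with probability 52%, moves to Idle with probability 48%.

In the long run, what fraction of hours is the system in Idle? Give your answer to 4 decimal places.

0.4444

Let the stationary distribution be π with π = πP and π_1 + π_2 = 1.
π_1 = 0.4·π_1 + 0.48·π_2
Solving with the normalization constraint gives π = (0.4444, 0.5556).
So the stationary probability of Idle is 0.4444.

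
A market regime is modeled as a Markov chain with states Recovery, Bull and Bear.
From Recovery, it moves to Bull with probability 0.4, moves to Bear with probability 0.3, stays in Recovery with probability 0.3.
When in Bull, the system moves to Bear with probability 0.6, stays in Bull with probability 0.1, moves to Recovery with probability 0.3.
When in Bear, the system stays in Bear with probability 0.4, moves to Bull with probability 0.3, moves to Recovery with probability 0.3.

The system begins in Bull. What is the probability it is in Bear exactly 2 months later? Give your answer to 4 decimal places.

Sum over the intermediate state after 1 month:
P = P(Bull→Recovery)·P(Recovery→Bear) + P(Bull→Bull)·P(Bull→Bear) + P(Bull→Bear)·P(Bear→Bear)
  = 0.3×0.3 + 0.1×0.6 + 0.6×0.4
  = 0.0900 + 0.0600 + 0.2400 = 0.3900

0.3900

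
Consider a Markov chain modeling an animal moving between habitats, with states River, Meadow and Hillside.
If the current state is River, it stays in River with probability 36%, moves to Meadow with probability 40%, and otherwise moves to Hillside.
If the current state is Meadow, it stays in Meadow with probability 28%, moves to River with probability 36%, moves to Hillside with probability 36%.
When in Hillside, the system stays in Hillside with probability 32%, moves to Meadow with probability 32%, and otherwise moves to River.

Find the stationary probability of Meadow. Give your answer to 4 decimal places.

Let the stationary distribution be π with π = πP and π_1 + π_2 + π_3 = 1.
π_1 = 0.36·π_1 + 0.36·π_2 + 0.36·π_3
π_2 = 0.4·π_1 + 0.28·π_2 + 0.32·π_3
Solving with the normalization constraint gives π = (0.3600, 0.3354, 0.3046).
So the stationary probability of Meadow is 0.3354.

0.3354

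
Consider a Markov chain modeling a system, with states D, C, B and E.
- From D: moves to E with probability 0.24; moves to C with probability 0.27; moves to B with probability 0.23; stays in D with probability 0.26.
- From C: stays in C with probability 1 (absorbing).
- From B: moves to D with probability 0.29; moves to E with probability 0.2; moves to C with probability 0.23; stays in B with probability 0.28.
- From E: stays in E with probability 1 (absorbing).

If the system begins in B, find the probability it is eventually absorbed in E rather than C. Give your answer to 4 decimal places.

0.4669

Let h(s) be the probability of absorption at E starting from transient state s. Then h(E) = 1 and h(C) = 0. By first-step analysis:
h(D) = 0.26·h(D) + 0.27·0 + 0.23·h(B) + 0.24·1
h(B) = 0.29·h(D) + 0.23·0 + 0.28·h(B) + 0.2·1
Solving: h(D) = 0.4694, h(B) = 0.4669.
Starting from B, the probability is 0.4669.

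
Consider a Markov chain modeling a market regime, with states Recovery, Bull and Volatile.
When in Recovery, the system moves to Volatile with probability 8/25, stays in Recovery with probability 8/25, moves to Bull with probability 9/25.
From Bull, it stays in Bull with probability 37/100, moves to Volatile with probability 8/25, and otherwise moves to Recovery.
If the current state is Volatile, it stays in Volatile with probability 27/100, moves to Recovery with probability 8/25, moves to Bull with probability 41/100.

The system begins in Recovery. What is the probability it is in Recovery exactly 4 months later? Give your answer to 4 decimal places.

0.3162

Propagate the distribution vector 4 months from Recovery.
After 0 months: (1.0000, 0.0000, 0.0000)
After 1 month: (0.3200, 0.3600, 0.3200)
After 2 months: (0.3164, 0.3796, 0.3040)
After 3 months: (0.3162, 0.3790, 0.3048)
After 4 months: (0.3162, 0.3790, 0.3048)
P(in Recovery after 4 months) = 0.3162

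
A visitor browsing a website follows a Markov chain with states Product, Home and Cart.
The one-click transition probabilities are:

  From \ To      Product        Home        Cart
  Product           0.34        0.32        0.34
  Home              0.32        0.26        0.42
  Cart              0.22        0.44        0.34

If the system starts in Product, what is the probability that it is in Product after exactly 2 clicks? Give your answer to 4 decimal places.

0.2928

Sum over the intermediate state after 1 click:
P = P(Product→Product)·P(Product→Product) + P(Product→Home)·P(Home→Product) + P(Product→Cart)·P(Cart→Product)
  = 0.34×0.34 + 0.32×0.32 + 0.34×0.22
  = 0.1156 + 0.1024 + 0.0748 = 0.2928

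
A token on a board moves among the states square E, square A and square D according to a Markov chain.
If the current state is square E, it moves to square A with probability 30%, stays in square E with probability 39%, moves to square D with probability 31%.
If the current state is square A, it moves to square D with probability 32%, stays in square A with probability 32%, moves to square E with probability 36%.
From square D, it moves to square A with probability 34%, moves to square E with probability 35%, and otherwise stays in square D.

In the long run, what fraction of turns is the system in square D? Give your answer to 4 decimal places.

Let the stationary distribution be π with π = πP and π_1 + π_2 + π_3 = 1.
π_1 = 0.39·π_1 + 0.36·π_2 + 0.35·π_3
π_2 = 0.3·π_1 + 0.32·π_2 + 0.34·π_3
Solving with the normalization constraint gives π = (0.3679, 0.3189, 0.3132).
So the stationary probability of square D is 0.3132.

0.3132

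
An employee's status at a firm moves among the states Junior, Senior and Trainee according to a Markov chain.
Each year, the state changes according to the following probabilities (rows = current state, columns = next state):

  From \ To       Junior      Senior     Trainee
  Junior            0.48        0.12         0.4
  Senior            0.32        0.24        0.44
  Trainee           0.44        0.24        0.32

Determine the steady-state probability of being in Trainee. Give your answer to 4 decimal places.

Let the stationary distribution be π with π = πP and π_1 + π_2 + π_3 = 1.
π_1 = 0.48·π_1 + 0.32·π_2 + 0.44·π_3
π_2 = 0.12·π_1 + 0.24·π_2 + 0.24·π_3
Solving with the normalization constraint gives π = (0.4349, 0.1878, 0.3773).
So the stationary probability of Trainee is 0.3773.

0.3773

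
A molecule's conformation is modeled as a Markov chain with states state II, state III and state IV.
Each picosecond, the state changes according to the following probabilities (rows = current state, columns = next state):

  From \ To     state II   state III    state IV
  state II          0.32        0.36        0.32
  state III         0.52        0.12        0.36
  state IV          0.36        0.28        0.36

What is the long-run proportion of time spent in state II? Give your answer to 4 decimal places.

Let the stationary distribution be π with π = πP and π_1 + π_2 + π_3 = 1.
π_1 = 0.32·π_1 + 0.52·π_2 + 0.36·π_3
π_2 = 0.36·π_1 + 0.12·π_2 + 0.28·π_3
Solving with the normalization constraint gives π = (0.3874, 0.2681, 0.3445).
So the stationary probability of state II is 0.3874.

0.3874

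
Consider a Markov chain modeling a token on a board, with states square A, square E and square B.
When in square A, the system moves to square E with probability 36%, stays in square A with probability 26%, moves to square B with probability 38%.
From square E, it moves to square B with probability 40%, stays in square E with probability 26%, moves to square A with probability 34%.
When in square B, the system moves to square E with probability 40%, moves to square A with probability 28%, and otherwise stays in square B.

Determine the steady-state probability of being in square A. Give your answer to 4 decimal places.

0.2945

Let the stationary distribution be π with π = πP and π_1 + π_2 + π_3 = 1.
π_1 = 0.26·π_1 + 0.34·π_2 + 0.28·π_3
π_2 = 0.36·π_1 + 0.26·π_2 + 0.4·π_3
Solving with the normalization constraint gives π = (0.2945, 0.3405, 0.3649).
So the stationary probability of square A is 0.2945.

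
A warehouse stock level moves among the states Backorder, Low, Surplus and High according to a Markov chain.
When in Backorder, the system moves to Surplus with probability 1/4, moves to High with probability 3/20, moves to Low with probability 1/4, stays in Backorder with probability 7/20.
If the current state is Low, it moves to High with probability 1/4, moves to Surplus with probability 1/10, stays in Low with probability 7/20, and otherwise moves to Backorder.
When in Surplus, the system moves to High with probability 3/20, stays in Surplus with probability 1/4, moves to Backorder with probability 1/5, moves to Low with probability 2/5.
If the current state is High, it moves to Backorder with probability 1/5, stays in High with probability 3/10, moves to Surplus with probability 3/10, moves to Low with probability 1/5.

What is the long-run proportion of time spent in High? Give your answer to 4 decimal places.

0.2120

Let the stationary distribution be π with π = πP and π_1 + π_2 + π_3 + π_4 = 1.
π_1 = 0.35·π_1 + 0.3·π_2 + 0.2·π_3 + 0.2·π_4
π_2 = 0.25·π_1 + 0.35·π_2 + 0.4·π_3 + 0.2·π_4
π_3 = 0.25·π_1 + 0.1·π_2 + 0.25·π_3 + 0.3·π_4
Solving with the normalization constraint gives π = (0.2708, 0.3019, 0.2153, 0.2120).
So the stationary probability of High is 0.2120.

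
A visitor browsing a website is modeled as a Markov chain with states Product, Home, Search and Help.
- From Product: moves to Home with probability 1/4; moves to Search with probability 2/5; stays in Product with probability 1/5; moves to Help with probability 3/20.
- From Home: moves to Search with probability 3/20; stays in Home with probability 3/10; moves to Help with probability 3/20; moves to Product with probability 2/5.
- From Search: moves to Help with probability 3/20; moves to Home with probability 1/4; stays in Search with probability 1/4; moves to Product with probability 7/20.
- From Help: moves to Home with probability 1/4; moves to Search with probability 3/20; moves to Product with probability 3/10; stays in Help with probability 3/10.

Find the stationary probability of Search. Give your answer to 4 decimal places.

0.2523

Let the stationary distribution be π with π = πP and π_1 + π_2 + π_3 + π_4 = 1.
π_1 = 0.2·π_1 + 0.4·π_2 + 0.35·π_3 + 0.3·π_4
π_2 = 0.25·π_1 + 0.3·π_2 + 0.25·π_3 + 0.25·π_4
π_3 = 0.4·π_1 + 0.15·π_2 + 0.25·π_3 + 0.15·π_4
Solving with the normalization constraint gives π = (0.3081, 0.2632, 0.2523, 0.1765).
So the stationary probability of Search is 0.2523.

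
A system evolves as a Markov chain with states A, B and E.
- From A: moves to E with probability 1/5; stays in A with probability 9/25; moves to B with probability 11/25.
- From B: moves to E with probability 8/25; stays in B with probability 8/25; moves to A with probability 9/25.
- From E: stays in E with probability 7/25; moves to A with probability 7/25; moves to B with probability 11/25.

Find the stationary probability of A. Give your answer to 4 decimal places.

0.3385

Let the stationary distribution be π with π = πP and π_1 + π_2 + π_3 = 1.
π_1 = 0.36·π_1 + 0.36·π_2 + 0.28·π_3
π_2 = 0.44·π_1 + 0.32·π_2 + 0.44·π_3
Solving with the normalization constraint gives π = (0.3385, 0.3929, 0.2686).
So the stationary probability of A is 0.3385.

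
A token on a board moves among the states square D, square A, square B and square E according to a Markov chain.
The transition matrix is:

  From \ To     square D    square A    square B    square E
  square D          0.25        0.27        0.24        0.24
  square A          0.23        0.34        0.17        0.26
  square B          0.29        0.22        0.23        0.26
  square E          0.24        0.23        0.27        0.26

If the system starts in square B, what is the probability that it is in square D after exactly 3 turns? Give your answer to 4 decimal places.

Propagate the distribution vector 3 turns from square B.
After 0 turns: (0.0000, 0.0000, 1.0000, 0.0000)
After 1 turn: (0.2900, 0.2200, 0.2300, 0.2600)
After 2 turns: (0.2522, 0.2635, 0.2301, 0.2542)
After 3 turns: (0.2514, 0.2668, 0.2269, 0.2550)
P(in square D after 3 turns) = 0.2514

0.2514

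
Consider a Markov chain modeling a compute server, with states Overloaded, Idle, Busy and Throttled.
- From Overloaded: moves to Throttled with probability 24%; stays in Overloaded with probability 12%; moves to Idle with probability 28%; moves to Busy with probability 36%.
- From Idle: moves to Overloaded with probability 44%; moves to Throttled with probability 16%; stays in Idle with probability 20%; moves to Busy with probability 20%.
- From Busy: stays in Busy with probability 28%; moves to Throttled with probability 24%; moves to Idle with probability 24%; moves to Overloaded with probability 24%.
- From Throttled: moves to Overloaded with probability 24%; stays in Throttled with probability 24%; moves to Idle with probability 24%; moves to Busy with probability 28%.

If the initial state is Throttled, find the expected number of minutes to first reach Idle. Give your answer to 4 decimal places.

4.0230

Let t(s) be the expected number of minutes to first reach Idle from state s, with t(Idle) = 0. Conditioning on the first minute:
t(Overloaded) = 1 + 0.12·t(Overloaded) + 0.36·t(Busy) + 0.24·t(Throttled)
t(Busy) = 1 + 0.24·t(Overloaded) + 0.28·t(Busy) + 0.24·t(Throttled)
t(Throttled) = 1 + 0.24·t(Overloaded) + 0.28·t(Busy) + 0.24·t(Throttled)
Solving: t(Overloaded) = 3.8793, t(Busy) = 4.0230, t(Throttled) = 4.0230.
Expected minutes from Throttled to Idle: 4.0230.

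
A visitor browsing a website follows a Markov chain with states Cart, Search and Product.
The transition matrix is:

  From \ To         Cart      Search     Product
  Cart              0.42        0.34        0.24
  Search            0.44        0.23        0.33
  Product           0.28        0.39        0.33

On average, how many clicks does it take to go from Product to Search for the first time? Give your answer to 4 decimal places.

Let t(s) be the expected number of clicks to first reach Search from state s, with t(Search) = 0. Conditioning on the first click:
t(Cart) = 1 + 0.42·t(Cart) + 0.24·t(Product)
t(Product) = 1 + 0.28·t(Cart) + 0.33·t(Product)
Solving: t(Cart) = 2.8314, t(Product) = 2.6758.
Expected clicks from Product to Search: 2.6758.

2.6758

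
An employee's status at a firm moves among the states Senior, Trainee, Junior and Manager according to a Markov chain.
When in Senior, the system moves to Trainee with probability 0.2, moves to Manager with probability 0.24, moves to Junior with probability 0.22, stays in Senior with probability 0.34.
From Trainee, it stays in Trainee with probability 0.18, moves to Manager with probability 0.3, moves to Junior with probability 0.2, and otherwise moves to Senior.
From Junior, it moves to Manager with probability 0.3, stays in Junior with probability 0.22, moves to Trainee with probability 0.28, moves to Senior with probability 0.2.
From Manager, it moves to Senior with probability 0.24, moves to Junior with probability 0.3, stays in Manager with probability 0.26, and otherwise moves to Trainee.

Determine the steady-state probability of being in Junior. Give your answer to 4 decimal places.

Let the stationary distribution be π with π = πP and π_1 + π_2 + π_3 + π_4 = 1.
π_1 = 0.34·π_1 + 0.32·π_2 + 0.2·π_3 + 0.24·π_4
π_2 = 0.2·π_1 + 0.18·π_2 + 0.28·π_3 + 0.2·π_4
π_3 = 0.22·π_1 + 0.2·π_2 + 0.22·π_3 + 0.3·π_4
Solving with the normalization constraint gives π = (0.2752, 0.2147, 0.2375, 0.2726).
So the stationary probability of Junior is 0.2375.

0.2375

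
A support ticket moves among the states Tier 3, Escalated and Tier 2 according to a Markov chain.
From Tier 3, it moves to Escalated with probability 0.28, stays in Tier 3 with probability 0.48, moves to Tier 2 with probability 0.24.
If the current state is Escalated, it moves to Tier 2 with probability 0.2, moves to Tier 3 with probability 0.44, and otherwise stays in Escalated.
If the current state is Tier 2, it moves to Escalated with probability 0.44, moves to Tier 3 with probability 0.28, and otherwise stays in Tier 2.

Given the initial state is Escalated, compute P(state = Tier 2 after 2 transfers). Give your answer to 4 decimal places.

Sum over the intermediate state after 1 transfer:
P = P(Escalated→Tier 3)·P(Tier 3→Tier 2) + P(Escalated→Escalated)·P(Escalated→Tier 2) + P(Escalated→Tier 2)·P(Tier 2→Tier 2)
  = 0.44×0.24 + 0.36×0.2 + 0.2×0.28
  = 0.1056 + 0.0720 + 0.0560 = 0.2336

0.2336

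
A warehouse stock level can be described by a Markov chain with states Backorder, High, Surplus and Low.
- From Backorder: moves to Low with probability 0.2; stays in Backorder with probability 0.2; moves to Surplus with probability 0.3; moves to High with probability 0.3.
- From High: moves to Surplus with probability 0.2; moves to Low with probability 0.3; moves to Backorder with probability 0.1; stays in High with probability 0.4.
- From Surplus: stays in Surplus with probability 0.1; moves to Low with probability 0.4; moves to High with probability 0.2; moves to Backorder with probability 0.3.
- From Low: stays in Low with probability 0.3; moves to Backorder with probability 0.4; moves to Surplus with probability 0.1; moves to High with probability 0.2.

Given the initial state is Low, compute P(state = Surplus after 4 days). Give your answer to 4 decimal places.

Propagate the distribution vector 4 days from Low.
After 0 days: (0.0000, 0.0000, 0.0000, 1.0000)
After 1 day: (0.4000, 0.2000, 0.1000, 0.3000)
After 2 days: (0.2500, 0.2800, 0.2000, 0.2700)
After 3 days: (0.2460, 0.2810, 0.1780, 0.2950)
After 4 days: (0.2487, 0.2808, 0.1773, 0.2932)
P(in Surplus after 4 days) = 0.1773

0.1773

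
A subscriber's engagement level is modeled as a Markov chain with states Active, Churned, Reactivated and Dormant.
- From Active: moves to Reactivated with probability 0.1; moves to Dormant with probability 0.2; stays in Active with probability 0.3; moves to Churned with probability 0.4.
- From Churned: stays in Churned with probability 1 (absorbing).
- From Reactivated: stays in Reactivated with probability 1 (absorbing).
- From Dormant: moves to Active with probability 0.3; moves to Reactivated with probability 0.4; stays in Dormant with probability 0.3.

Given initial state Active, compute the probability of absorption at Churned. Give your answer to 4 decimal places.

0.6512

Let h(s) be the probability of absorption at Churned starting from transient state s. Then h(Churned) = 1 and h(Reactivated) = 0. By first-step analysis:
h(Active) = 0.3·h(Active) + 0.4·1 + 0.1·0 + 0.2·h(Dormant)
h(Dormant) = 0.3·h(Active) + 0.4·0 + 0.3·h(Dormant)
Solving: h(Active) = 0.6512, h(Dormant) = 0.2791.
Starting from Active, the probability is 0.6512.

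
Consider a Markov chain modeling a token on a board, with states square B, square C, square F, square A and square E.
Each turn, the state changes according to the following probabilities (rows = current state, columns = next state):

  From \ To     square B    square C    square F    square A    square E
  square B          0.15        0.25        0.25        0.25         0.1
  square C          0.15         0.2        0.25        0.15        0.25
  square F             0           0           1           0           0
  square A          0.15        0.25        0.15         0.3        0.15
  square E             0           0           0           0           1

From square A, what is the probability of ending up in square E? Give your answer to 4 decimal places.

Let h(s) be the probability of absorption at square E starting from transient state s. Then h(square E) = 1 and h(square F) = 0. By first-step analysis:
h(square B) = 0.15·h(square B) + 0.25·h(square C) + 0.25·0 + 0.25·h(square A) + 0.1·1
h(square C) = 0.15·h(square B) + 0.2·h(square C) + 0.25·0 + 0.15·h(square A) + 0.25·1
h(square A) = 0.15·h(square B) + 0.25·h(square C) + 0.15·0 + 0.3·h(square A) + 0.15·1
Solving: h(square B) = 0.3949, h(square C) = 0.4744, h(square A) = 0.4683.
Starting from square A, the probability is 0.4683.

0.4683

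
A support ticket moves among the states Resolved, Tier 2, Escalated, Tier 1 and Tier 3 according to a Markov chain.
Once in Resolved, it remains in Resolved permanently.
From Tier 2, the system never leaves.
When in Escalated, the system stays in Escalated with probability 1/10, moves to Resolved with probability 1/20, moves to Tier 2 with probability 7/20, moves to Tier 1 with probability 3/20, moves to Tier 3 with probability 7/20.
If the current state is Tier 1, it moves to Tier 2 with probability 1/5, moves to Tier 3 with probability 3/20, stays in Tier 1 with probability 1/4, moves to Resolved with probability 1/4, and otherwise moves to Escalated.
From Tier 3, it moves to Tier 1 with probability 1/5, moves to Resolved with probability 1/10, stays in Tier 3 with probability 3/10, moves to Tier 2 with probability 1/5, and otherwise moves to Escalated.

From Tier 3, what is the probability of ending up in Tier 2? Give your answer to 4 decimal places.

0.6501

Let h(s) be the probability of absorption at Tier 2 starting from transient state s. Then h(Tier 2) = 1 and h(Resolved) = 0. By first-step analysis:
h(Escalated) = 0.05·0 + 0.35·1 + 0.1·h(Escalated) + 0.15·h(Tier 1) + 0.35·h(Tier 3)
h(Tier 1) = 0.25·0 + 0.2·1 + 0.15·h(Escalated) + 0.25·h(Tier 1) + 0.15·h(Tier 3)
h(Tier 3) = 0.1·0 + 0.2·1 + 0.2·h(Escalated) + 0.2·h(Tier 1) + 0.3·h(Tier 3)
Solving: h(Escalated) = 0.7322, h(Tier 1) = 0.5431, h(Tier 3) = 0.6501.
Starting from Tier 3, the probability is 0.6501.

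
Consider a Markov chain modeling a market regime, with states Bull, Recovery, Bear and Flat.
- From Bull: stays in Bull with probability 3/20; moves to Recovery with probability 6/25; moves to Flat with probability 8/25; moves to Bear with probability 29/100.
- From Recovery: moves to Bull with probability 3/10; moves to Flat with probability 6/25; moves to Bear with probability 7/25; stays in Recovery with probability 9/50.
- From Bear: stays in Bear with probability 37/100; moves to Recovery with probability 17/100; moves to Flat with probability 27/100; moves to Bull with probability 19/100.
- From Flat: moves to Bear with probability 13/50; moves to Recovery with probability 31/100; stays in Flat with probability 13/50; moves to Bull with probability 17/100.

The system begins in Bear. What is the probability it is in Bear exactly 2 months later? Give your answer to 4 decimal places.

Propagate the distribution vector 2 months from Bear.
After 0 months: (0.0000, 0.0000, 1.0000, 0.0000)
After 1 month: (0.1900, 0.1700, 0.3700, 0.2700)
After 2 months: (0.1957, 0.2228, 0.3098, 0.2717)
P(in Bear after 2 months) = 0.3098

0.3098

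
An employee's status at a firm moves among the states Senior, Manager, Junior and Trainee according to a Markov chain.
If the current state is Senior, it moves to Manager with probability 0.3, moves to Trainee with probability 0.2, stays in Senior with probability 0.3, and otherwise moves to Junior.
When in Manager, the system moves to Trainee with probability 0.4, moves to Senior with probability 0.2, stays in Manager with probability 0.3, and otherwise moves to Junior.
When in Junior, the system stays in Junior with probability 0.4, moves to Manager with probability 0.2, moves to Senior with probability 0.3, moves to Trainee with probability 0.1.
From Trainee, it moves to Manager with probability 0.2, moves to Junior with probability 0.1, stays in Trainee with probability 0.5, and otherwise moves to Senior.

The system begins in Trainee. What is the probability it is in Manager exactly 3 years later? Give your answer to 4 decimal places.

0.2470

Propagate the distribution vector 3 years from Trainee.
After 0 years: (0.0000, 0.0000, 0.0000, 1.0000)
After 1 year: (0.2000, 0.2000, 0.1000, 0.5000)
After 2 years: (0.2300, 0.2400, 0.1500, 0.3800)
After 3 years: (0.2380, 0.2470, 0.1680, 0.3470)
P(in Manager after 3 years) = 0.2470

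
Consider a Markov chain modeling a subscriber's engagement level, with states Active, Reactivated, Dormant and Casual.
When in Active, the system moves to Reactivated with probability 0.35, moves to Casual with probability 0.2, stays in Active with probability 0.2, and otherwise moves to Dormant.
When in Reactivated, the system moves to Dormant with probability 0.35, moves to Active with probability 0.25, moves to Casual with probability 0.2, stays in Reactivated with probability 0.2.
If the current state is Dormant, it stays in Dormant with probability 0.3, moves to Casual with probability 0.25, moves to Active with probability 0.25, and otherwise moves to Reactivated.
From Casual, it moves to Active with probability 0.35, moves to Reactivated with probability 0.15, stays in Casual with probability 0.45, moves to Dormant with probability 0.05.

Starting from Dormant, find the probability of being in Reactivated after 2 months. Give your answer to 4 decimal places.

0.2250

Propagate the distribution vector 2 months from Dormant.
After 0 months: (0.0000, 0.0000, 1.0000, 0.0000)
After 1 month: (0.2500, 0.2000, 0.3000, 0.2500)
After 2 months: (0.2625, 0.2250, 0.2350, 0.2775)
P(in Reactivated after 2 months) = 0.2250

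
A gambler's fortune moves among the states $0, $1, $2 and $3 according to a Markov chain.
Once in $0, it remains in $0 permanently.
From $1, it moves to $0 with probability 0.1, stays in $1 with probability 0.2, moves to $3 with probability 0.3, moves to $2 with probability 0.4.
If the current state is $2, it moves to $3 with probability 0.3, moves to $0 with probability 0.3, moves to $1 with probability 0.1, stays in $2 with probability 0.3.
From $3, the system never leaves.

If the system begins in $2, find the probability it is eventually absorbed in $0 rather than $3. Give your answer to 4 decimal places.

Let h(s) be the probability of absorption at $0 starting from transient state s. Then h($0) = 1 and h($3) = 0. By first-step analysis:
h($1) = 0.1·1 + 0.2·h($1) + 0.4·h($2) + 0.3·0
h($2) = 0.3·1 + 0.1·h($1) + 0.3·h($2) + 0.3·0
Solving: h($1) = 0.3654, h($2) = 0.4808.
Starting from $2, the probability is 0.4808.

0.4808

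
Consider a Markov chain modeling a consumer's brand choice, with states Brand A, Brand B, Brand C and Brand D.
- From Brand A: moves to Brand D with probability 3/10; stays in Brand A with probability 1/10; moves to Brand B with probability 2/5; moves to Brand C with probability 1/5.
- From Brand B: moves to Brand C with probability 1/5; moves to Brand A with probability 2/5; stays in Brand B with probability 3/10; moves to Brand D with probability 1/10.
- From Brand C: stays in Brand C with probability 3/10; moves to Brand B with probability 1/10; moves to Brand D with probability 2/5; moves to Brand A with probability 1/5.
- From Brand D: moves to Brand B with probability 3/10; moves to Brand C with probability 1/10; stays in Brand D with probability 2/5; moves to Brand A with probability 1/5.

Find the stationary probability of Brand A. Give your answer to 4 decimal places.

Let the stationary distribution be π with π = πP and π_1 + π_2 + π_3 + π_4 = 1.
π_1 = 0.1·π_1 + 0.4·π_2 + 0.2·π_3 + 0.2·π_4
π_2 = 0.4·π_1 + 0.3·π_2 + 0.1·π_3 + 0.3·π_4
π_3 = 0.2·π_1 + 0.2·π_2 + 0.3·π_3 + 0.1·π_4
Solving with the normalization constraint gives π = (0.2337, 0.2854, 0.1899, 0.2910).
So the stationary probability of Brand A is 0.2337.

0.2337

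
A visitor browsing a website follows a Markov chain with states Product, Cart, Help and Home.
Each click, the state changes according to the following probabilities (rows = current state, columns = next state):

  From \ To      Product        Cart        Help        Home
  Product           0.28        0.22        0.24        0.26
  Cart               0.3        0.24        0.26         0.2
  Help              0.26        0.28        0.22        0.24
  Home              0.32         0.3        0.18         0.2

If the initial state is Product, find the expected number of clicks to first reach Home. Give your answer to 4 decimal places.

Let t(s) be the expected number of clicks to first reach Home from state s, with t(Home) = 0. Conditioning on the first click:
t(Product) = 1 + 0.28·t(Product) + 0.22·t(Cart) + 0.24·t(Help)
t(Cart) = 1 + 0.3·t(Product) + 0.24·t(Cart) + 0.26·t(Help)
t(Help) = 1 + 0.26·t(Product) + 0.28·t(Cart) + 0.22·t(Help)
Solving: t(Product) = 4.1520, t(Cart) = 4.4081, t(Help) = 4.2485.
Expected clicks from Product to Home: 4.1520.

4.1520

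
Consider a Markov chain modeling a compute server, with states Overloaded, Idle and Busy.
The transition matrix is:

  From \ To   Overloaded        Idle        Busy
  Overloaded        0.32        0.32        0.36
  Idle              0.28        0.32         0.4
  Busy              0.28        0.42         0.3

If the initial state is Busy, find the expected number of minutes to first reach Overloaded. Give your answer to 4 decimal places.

Let t(s) be the expected number of minutes to first reach Overloaded from state s, with t(Overloaded) = 0. Conditioning on the first minute:
t(Idle) = 1 + 0.32·t(Idle) + 0.4·t(Busy)
t(Busy) = 1 + 0.42·t(Idle) + 0.3·t(Busy)
Solving: t(Idle) = 3.5714, t(Busy) = 3.5714.
Expected minutes from Busy to Overloaded: 3.5714.

3.5714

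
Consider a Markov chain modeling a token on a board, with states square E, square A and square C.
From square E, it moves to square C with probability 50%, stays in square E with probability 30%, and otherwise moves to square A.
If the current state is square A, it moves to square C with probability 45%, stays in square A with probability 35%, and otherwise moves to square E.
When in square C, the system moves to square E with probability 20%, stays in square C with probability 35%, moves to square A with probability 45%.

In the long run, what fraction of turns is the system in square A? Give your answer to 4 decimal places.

Let the stationary distribution be π with π = πP and π_1 + π_2 + π_3 = 1.
π_1 = 0.3·π_1 + 0.2·π_2 + 0.2·π_3
π_2 = 0.2·π_1 + 0.35·π_2 + 0.45·π_3
Solving with the normalization constraint gives π = (0.2222, 0.3586, 0.4192).
So the stationary probability of square A is 0.3586.

0.3586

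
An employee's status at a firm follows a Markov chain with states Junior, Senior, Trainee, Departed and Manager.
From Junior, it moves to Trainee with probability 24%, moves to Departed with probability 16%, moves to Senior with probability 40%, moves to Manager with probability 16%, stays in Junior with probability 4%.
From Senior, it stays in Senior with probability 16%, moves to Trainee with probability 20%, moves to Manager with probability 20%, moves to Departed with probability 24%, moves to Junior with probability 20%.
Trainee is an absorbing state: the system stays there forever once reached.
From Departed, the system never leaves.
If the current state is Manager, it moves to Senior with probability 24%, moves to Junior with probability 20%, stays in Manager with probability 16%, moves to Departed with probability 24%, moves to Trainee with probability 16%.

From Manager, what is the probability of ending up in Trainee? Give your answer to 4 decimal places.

0.4482

Let h(s) be the probability of absorption at Trainee starting from transient state s. Then h(Trainee) = 1 and h(Departed) = 0. By first-step analysis:
h(Junior) = 0.04·h(Junior) + 0.4·h(Senior) + 0.24·1 + 0.16·0 + 0.16·h(Manager)
h(Senior) = 0.2·h(Junior) + 0.16·h(Senior) + 0.2·1 + 0.24·0 + 0.2·h(Manager)
h(Manager) = 0.2·h(Junior) + 0.24·h(Senior) + 0.16·1 + 0.24·0 + 0.16·h(Manager)
Solving: h(Junior) = 0.5199, h(Senior) = 0.4686, h(Manager) = 0.4482.
Starting from Manager, the probability is 0.4482.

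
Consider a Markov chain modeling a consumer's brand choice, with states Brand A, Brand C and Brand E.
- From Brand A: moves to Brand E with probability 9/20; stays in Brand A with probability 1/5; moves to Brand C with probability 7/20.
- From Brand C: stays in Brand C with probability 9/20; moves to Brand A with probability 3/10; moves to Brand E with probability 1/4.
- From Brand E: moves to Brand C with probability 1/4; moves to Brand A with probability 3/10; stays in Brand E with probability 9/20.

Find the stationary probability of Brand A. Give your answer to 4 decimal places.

0.2727

Let the stationary distribution be π with π = πP and π_1 + π_2 + π_3 = 1.
π_1 = 0.2·π_1 + 0.3·π_2 + 0.3·π_3
π_2 = 0.35·π_1 + 0.45·π_2 + 0.25·π_3
Solving with the normalization constraint gives π = (0.2727, 0.3466, 0.3807).
So the stationary probability of Brand A is 0.2727.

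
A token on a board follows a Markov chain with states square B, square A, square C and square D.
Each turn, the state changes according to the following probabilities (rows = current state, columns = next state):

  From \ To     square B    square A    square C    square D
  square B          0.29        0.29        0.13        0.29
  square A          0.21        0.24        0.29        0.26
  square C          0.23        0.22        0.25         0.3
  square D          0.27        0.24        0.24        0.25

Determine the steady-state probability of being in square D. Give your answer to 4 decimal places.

0.2739

Let the stationary distribution be π with π = πP and π_1 + π_2 + π_3 + π_4 = 1.
π_1 = 0.29·π_1 + 0.21·π_2 + 0.23·π_3 + 0.27·π_4
π_2 = 0.29·π_1 + 0.24·π_2 + 0.22·π_3 + 0.24·π_4
π_3 = 0.13·π_1 + 0.29·π_2 + 0.25·π_3 + 0.24·π_4
Solving with the normalization constraint gives π = (0.2511, 0.2480, 0.2271, 0.2739).
So the stationary probability of square D is 0.2739.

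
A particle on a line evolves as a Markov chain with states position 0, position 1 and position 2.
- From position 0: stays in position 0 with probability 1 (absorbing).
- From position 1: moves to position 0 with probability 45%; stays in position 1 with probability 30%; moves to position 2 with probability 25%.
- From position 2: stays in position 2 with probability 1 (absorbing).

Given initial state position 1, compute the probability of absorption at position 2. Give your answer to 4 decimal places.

Let h(s) be the probability of absorption at position 2 starting from transient state s. Then h(position 2) = 1 and h(position 0) = 0. By first-step analysis:
h(position 1) = 0.45·0 + 0.3·h(position 1) + 0.25·1
Solving: h(position 1) = 0.3571.
Starting from position 1, the probability is 0.3571.

0.3571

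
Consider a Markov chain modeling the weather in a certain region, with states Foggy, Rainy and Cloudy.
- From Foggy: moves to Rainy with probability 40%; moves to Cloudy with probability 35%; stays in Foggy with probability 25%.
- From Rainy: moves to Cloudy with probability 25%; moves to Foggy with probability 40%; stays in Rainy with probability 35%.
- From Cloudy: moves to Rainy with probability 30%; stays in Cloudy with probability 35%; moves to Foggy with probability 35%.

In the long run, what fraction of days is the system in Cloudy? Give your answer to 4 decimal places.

0.3149

Let the stationary distribution be π with π = πP and π_1 + π_2 + π_3 = 1.
π_1 = 0.25·π_1 + 0.4·π_2 + 0.35·π_3
π_2 = 0.4·π_1 + 0.35·π_2 + 0.3·π_3
Solving with the normalization constraint gives π = (0.3341, 0.3510, 0.3149).
So the stationary probability of Cloudy is 0.3149.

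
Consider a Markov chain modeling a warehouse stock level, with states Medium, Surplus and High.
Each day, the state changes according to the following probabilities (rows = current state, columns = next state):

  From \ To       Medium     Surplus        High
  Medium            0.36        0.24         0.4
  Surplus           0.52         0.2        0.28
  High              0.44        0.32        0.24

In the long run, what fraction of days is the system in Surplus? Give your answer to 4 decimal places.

Let the stationary distribution be π with π = πP and π_1 + π_2 + π_3 = 1.
π_1 = 0.36·π_1 + 0.52·π_2 + 0.44·π_3
π_2 = 0.24·π_1 + 0.2·π_2 + 0.32·π_3
Solving with the normalization constraint gives π = (0.4263, 0.2553, 0.3184).
So the stationary probability of Surplus is 0.2553.

0.2553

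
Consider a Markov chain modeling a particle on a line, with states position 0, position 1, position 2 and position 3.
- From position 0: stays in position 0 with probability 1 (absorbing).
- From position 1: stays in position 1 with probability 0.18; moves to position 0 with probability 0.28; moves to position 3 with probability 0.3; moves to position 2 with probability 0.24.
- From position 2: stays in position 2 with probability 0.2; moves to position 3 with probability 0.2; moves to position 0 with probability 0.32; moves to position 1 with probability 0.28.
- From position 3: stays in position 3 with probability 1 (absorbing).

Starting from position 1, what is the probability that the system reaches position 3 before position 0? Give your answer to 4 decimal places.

0.4891

Let h(s) be the probability of absorption at position 3 starting from transient state s. Then h(position 3) = 1 and h(position 0) = 0. By first-step analysis:
h(position 1) = 0.28·0 + 0.18·h(position 1) + 0.24·h(position 2) + 0.3·1
h(position 2) = 0.32·0 + 0.28·h(position 1) + 0.2·h(position 2) + 0.2·1
Solving: h(position 1) = 0.4891, h(position 2) = 0.4212.
Starting from position 1, the probability is 0.4891.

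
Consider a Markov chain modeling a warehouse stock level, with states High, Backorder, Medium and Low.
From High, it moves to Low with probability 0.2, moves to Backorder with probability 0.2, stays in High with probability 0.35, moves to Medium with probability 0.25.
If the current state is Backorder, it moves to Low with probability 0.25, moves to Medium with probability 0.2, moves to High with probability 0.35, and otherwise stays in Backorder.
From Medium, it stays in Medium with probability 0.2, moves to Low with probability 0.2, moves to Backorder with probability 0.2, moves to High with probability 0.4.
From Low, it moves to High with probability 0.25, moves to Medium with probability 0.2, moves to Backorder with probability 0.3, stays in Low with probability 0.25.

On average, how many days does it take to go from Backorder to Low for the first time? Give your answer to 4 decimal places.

Let t(s) be the expected number of days to first reach Low from state s, with t(Low) = 0. Conditioning on the first day:
t(High) = 1 + 0.35·t(High) + 0.2·t(Backorder) + 0.25·t(Medium)
t(Backorder) = 1 + 0.35·t(High) + 0.2·t(Backorder) + 0.2·t(Medium)
t(Medium) = 1 + 0.4·t(High) + 0.2·t(Backorder) + 0.2·t(Medium)
Solving: t(High) = 4.7619, t(Backorder) = 4.5238, t(Medium) = 4.7619.
Expected days from Backorder to Low: 4.5238.

4.5238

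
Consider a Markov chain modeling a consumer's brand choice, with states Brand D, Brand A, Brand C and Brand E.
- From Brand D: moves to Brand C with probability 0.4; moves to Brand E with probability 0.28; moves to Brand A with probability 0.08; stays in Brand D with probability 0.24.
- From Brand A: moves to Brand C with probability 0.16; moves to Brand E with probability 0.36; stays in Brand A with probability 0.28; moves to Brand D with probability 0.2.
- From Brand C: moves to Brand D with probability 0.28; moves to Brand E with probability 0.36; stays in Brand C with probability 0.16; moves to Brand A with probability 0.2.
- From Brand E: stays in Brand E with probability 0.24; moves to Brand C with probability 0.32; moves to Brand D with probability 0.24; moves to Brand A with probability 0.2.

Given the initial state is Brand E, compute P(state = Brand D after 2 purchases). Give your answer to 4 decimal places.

0.2448

Propagate the distribution vector 2 purchases from Brand E.
After 0 purchases: (0.0000, 0.0000, 0.0000, 1.0000)
After 1 purchase: (0.2400, 0.2000, 0.3200, 0.2400)
After 2 purchases: (0.2448, 0.1872, 0.2560, 0.3120)
P(in Brand D after 2 purchases) = 0.2448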